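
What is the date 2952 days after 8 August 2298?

+365 (one year) → Aug 8, 2299 (2587 left).
+365 (one year) → Aug 8, 2300 (2222 left).
+365 (one year) → Aug 8, 2301 (1857 left).
+365 (one year) → Aug 8, 2302 (1492 left).
+365 (one year) → Aug 8, 2303 (1127 left).
+366 (one year; includes Feb 29, 2304) → Aug 8, 2304 (761 left).
+365 (one year) → Aug 8, 2305 (396 left).
Aug has 31 days: +24 → Sep 1, 2305 (372 left).
Sep has 30 days: +30 → Oct 1, 2305 (342 left).
Oct has 31 days: +31 → Nov 1, 2305 (311 left).
Nov has 30 days: +30 → Dec 1, 2305 (281 left).
Dec has 31 days: +31 → Jan 1, 2306 (250 left).
Jan has 31 days: +31 → Feb 1, 2306 (219 left).
Feb has 28 days: +28 → Mar 1, 2306 (191 left).
Mar has 31 days: +31 → Apr 1, 2306 (160 left).
Apr has 30 days: +30 → May 1, 2306 (130 left).
May has 31 days: +31 → Jun 1, 2306 (99 left).
Jun has 30 days: +30 → Jul 1, 2306 (69 left).
Jul has 31 days: +31 → Aug 1, 2306 (38 left).
Aug has 31 days: +31 → Sep 1, 2306 (7 left).
+7 → Sep 8, 2306.

September 8, 2306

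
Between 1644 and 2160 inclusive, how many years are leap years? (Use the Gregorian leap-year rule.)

Multiples of 4 in [1644,2160]: 130.
Of those, multiples of 100: 5 (not leap unless ÷400).
Multiples of 400: 1.
Leap years = 130 − 5 + 1 = 126.

126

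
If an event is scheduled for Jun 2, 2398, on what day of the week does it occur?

Doomsday rule: the anchor day for the 2300s is Wednesday. For year 98: 98÷12 = 8 r 2, and 2÷4 = 0, so 8+2+0 = 10.
Wednesday + 10 ≡ Saturday — that's 2398's doomsday.
In June the doomsday date is Jun 6.
Jun 2 is 4 days before Jun 6; 4 mod 7 = 4, so Saturday − 4 = Tuesday.

Tuesday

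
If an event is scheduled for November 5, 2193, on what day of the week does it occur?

Doomsday rule: the anchor day for the 2100s is Sunday. For year 93: 93÷12 = 7 r 9, and 9÷4 = 2, so 7+9+2 = 18.
Sunday + 18 ≡ Thursday — that's 2193's doomsday.
In November the doomsday date is Nov 7.
Nov 5 is 2 days before Nov 7; 2 mod 7 = 2, so Thursday − 2 = Tuesday.

Tuesday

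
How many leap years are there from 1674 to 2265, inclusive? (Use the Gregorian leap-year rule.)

143

Multiples of 4 in [1674,2265]: 148.
Of those, multiples of 100: 6 (not leap unless ÷400).
Multiples of 400: 1.
Leap years = 148 − 6 + 1 = 143.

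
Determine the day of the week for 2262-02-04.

Doomsday rule: the anchor day for the 2200s is Friday. For year 62: 62÷12 = 5 r 2, and 2÷4 = 0, so 5+2+0 = 7.
Friday + 7 ≡ Friday — that's 2262's doomsday.
In February the doomsday date is Feb 28 (2262 is not a leap year).
Feb 4 is 24 days before Feb 28; 24 mod 7 = 3, so Friday − 3 = Tuesday.

Tuesday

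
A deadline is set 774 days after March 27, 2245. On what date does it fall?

May 10, 2247

+365 (one year) → Mar 27, 2246 (409 left).
+365 (one year) → Mar 27, 2247 (44 left).
Mar has 31 days: +5 → Apr 1, 2247 (39 left).
Apr has 30 days: +30 → May 1, 2247 (9 left).
+9 → May 10, 2247.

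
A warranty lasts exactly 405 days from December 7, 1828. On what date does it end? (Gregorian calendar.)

+365 (one year) → Dec 7, 1829 (40 left).
Dec has 31 days: +25 → Jan 1, 1830 (15 left).
+15 → Jan 16, 1830.

January 16, 1830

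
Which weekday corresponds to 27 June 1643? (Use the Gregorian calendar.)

Doomsday rule: the anchor day for the 1600s is Tuesday. For year 43: 43÷12 = 3 r 7, and 7÷4 = 1, so 3+7+1 = 11.
Tuesday + 11 ≡ Saturday — that's 1643's doomsday.
In June the doomsday date is Jun 6.
Jun 27 is 21 days after Jun 6; 21 mod 7 = 0, so Saturday + 0 = Saturday.

Saturday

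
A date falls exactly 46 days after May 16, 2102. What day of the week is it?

First find the weekday of May 16, 2102. Doomsday rule: the anchor day for the 2100s is Sunday. For year 02: 2÷12 = 0 r 2, and 2÷4 = 0, so 0+2+0 = 2.
Sunday + 2 ≡ Tuesday — that's 2102's doomsday.
In May the doomsday date is May 9.
May 16 is 7 days after May 9; 7 mod 7 = 0, so Tuesday + 0 = Tuesday.
46 mod 7 = 4, so 46 days after a Tuesday is Tuesday + 4 = Saturday.

Saturday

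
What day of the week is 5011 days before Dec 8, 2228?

Tuesday

First find the weekday of Dec 8, 2228. Doomsday rule: the anchor day for the 2200s is Friday. For year 28: 28÷12 = 2 r 4, and 4÷4 = 1, so 2+4+1 = 7.
Friday + 7 ≡ Friday — that's 2228's doomsday.
In December the doomsday date is Dec 12.
Dec 8 is 4 days before Dec 12; 4 mod 7 = 4, so Friday − 4 = Monday.
5011 mod 7 = 6, so 5011 days before a Monday is Monday − 6 = Tuesday.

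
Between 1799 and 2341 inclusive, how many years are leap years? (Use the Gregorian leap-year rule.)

Multiples of 4 in [1799,2341]: 136.
Of those, multiples of 100: 6 (not leap unless ÷400).
Multiples of 400: 1.
Leap years = 136 − 6 + 1 = 131.

131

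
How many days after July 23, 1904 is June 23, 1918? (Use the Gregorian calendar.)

5083

Jul 23, 1904 → Jul 23, 1905: 365 days.
Jul 23, 1905 → Jul 23, 1906: 365 days.
Jul 23, 1906 → Jul 23, 1907: 365 days.
Jul 23, 1907 → Jul 23, 1908: 366 days (Feb 29, 1908 is in that span).
Jul 23, 1908 → Jul 23, 1909: 365 days.
Jul 23, 1909 → Jul 23, 1910: 365 days.
Jul 23, 1910 → Jul 23, 1911: 365 days.
Jul 23, 1911 → Jul 23, 1912: 366 days (Feb 29, 1912 is in that span).
Jul 23, 1912 → Jul 23, 1913: 365 days.
Jul 23, 1913 → Jul 23, 1914: 365 days.
Jul 23, 1914 → Jul 23, 1915: 365 days.
Jul 23, 1915 → Jul 23, 1916: 366 days (Feb 29, 1916 is in that span).
Jul 23, 1916 → Jul 23, 1917: 365 days.
Jul 23, 1917 → Aug 23, 1917: 31 days (July has 31).
Aug 23, 1917 → Sep 23, 1917: 31 days (August has 31).
Sep 23, 1917 → Oct 23, 1917: 30 days (September has 30).
Oct 23, 1917 → Nov 23, 1917: 31 days (October has 31).
Nov 23, 1917 → Dec 23, 1917: 30 days (November has 30).
Dec 23, 1917 → Jan 23, 1918: 31 days (December has 31).
Jan 23, 1918 → Feb 23, 1918: 31 days (January has 31).
Feb 23, 1918 → Mar 23, 1918: 28 days (February has 28).
Mar 23, 1918 → Apr 23, 1918: 31 days (March has 31).
Apr 23, 1918 → May 23, 1918: 30 days (April has 30).
May 23, 1918 → Jun 23, 1918: 31 days.
Total: 5083 days.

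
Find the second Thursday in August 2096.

August 9, 2096

August 1, 2096 is a Wednesday.
The first Thursday is therefore August 2 (1 days later).
The second Thursday is 2 + 1×7 = August 9.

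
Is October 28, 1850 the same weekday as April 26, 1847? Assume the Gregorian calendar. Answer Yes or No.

From Apr 26, 1847 to Oct 28, 1850 is 1281 days.
1281 mod 7 = 0, so they are the same weekday.
(Apr 26, 1847 is a Monday; Oct 28, 1850 is a Monday.)

Yes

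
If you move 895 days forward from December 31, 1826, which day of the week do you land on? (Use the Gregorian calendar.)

Saturday

Dec 31, 1826 is a Sunday.
895 mod 7 = 6, so 895 days after a Sunday is Sunday + 6 = Saturday.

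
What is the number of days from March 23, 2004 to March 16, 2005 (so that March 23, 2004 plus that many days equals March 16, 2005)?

Mar 23, 2004 → Apr 23, 2004: 31 days (March has 31).
Apr 23, 2004 → May 23, 2004: 30 days (April has 30).
May 23, 2004 → Jun 23, 2004: 31 days (May has 31).
Jun 23, 2004 → Jul 23, 2004: 30 days (June has 30).
Jul 23, 2004 → Aug 23, 2004: 31 days (July has 31).
Aug 23, 2004 → Sep 23, 2004: 31 days (August has 31).
Sep 23, 2004 → Oct 23, 2004: 30 days (September has 30).
Oct 23, 2004 → Nov 23, 2004: 31 days (October has 31).
Nov 23, 2004 → Dec 23, 2004: 30 days (November has 30).
Dec 23, 2004 → Jan 23, 2005: 31 days (December has 31).
Jan 23, 2005 → Feb 23, 2005: 31 days (January has 31).
Feb 23, 2005 → Mar 16, 2005: 21 days.
Total: 358 days.

358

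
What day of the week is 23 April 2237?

Sunday

Doomsday rule: the anchor day for the 2200s is Friday. For year 37: 37÷12 = 3 r 1, and 1÷4 = 0, so 3+1+0 = 4.
Friday + 4 ≡ Tuesday — that's 2237's doomsday.
In April the doomsday date is Apr 4.
Apr 23 is 19 days after Apr 4; 19 mod 7 = 5, so Tuesday + 5 = Sunday.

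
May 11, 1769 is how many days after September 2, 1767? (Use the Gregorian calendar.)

Sep 2, 1767 → Sep 2, 1768: 366 days (Feb 29, 1768 is in that span).
Sep 2, 1768 → Oct 2, 1768: 30 days (September has 30).
Oct 2, 1768 → Nov 2, 1768: 31 days (October has 31).
Nov 2, 1768 → Dec 2, 1768: 30 days (November has 30).
Dec 2, 1768 → Jan 2, 1769: 31 days (December has 31).
Jan 2, 1769 → Feb 2, 1769: 31 days (January has 31).
Feb 2, 1769 → Mar 2, 1769: 28 days (February has 28).
Mar 2, 1769 → Apr 2, 1769: 31 days (March has 31).
Apr 2, 1769 → May 2, 1769: 30 days (April has 30).
May 2, 1769 → May 11, 1769: 9 days.
Total: 617 days.

617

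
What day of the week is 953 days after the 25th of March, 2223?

Wednesday

First find the weekday of Mar 25, 2223. Doomsday rule: the anchor day for the 2200s is Friday. For year 23: 23÷12 = 1 r 11, and 11÷4 = 2, so 1+11+2 = 14.
Friday + 14 ≡ Friday — that's 2223's doomsday.
In March the doomsday date is Mar 14.
Mar 25 is 11 days after Mar 14; 11 mod 7 = 4, so Friday + 4 = Tuesday.
953 mod 7 = 1, so 953 days after a Tuesday is Tuesday + 1 = Wednesday.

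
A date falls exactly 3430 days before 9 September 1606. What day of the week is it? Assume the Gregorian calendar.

First find the weekday of Sep 9, 1606. Doomsday rule: the anchor day for the 1600s is Tuesday. For year 06: 6÷12 = 0 r 6, and 6÷4 = 1, so 0+6+1 = 7.
Tuesday + 7 ≡ Tuesday — that's 1606's doomsday.
In September the doomsday date is Sep 5.
Sep 9 is 4 days after Sep 5; 4 mod 7 = 4, so Tuesday + 4 = Saturday.
3430 mod 7 = 0, so 3430 days before a Saturday is Saturday − 0 = Saturday.

Saturday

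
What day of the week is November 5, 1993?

Friday

Doomsday rule: the anchor day for the 1900s is Wednesday. For year 93: 93÷12 = 7 r 9, and 9÷4 = 2, so 7+9+2 = 18.
Wednesday + 18 ≡ Sunday — that's 1993's doomsday.
In November the doomsday date is Nov 7.
Nov 5 is 2 days before Nov 7; 2 mod 7 = 2, so Sunday − 2 = Friday.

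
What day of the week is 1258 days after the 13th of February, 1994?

Friday

Feb 13, 1994 is a Sunday.
1258 mod 7 = 5, so 1258 days after a Sunday is Sunday + 5 = Friday.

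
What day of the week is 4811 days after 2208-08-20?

Monday

First find the weekday of Aug 20, 2208. Doomsday rule: the anchor day for the 2200s is Friday. For year 08: 8÷12 = 0 r 8, and 8÷4 = 2, so 0+8+2 = 10.
Friday + 10 ≡ Monday — that's 2208's doomsday.
In August the doomsday date is Aug 8.
Aug 20 is 12 days after Aug 8; 12 mod 7 = 5, so Monday + 5 = Saturday.
4811 mod 7 = 2, so 4811 days after a Saturday is Saturday + 2 = Monday.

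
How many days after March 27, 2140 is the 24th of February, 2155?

5447

Mar 27, 2140 → Mar 27, 2141: 365 days.
Mar 27, 2141 → Mar 27, 2142: 365 days.
Mar 27, 2142 → Mar 27, 2143: 365 days.
Mar 27, 2143 → Mar 27, 2144: 366 days (Feb 29, 2144 is in that span).
Mar 27, 2144 → Mar 27, 2145: 365 days.
Mar 27, 2145 → Mar 27, 2146: 365 days.
Mar 27, 2146 → Mar 27, 2147: 365 days.
Mar 27, 2147 → Mar 27, 2148: 366 days (Feb 29, 2148 is in that span).
Mar 27, 2148 → Mar 27, 2149: 365 days.
Mar 27, 2149 → Mar 27, 2150: 365 days.
Mar 27, 2150 → Mar 27, 2151: 365 days.
Mar 27, 2151 → Mar 27, 2152: 366 days (Feb 29, 2152 is in that span).
Mar 27, 2152 → Mar 27, 2153: 365 days.
Mar 27, 2153 → Mar 27, 2154: 365 days.
Mar 27, 2154 → Apr 27, 2154: 31 days (March has 31).
Apr 27, 2154 → May 27, 2154: 30 days (April has 30).
May 27, 2154 → Jun 27, 2154: 31 days (May has 31).
Jun 27, 2154 → Jul 27, 2154: 30 days (June has 30).
Jul 27, 2154 → Aug 27, 2154: 31 days (July has 31).
Aug 27, 2154 → Sep 27, 2154: 31 days (August has 31).
Sep 27, 2154 → Oct 27, 2154: 30 days (September has 30).
Oct 27, 2154 → Nov 27, 2154: 31 days (October has 31).
Nov 27, 2154 → Dec 27, 2154: 30 days (November has 30).
Dec 27, 2154 → Jan 27, 2155: 31 days (December has 31).
Jan 27, 2155 → Feb 24, 2155: 28 days.
Total: 5447 days.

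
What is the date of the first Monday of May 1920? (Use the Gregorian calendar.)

May 1, 1920 is a Saturday.
The first Monday is therefore May 3 (2 days later).

May 3, 1920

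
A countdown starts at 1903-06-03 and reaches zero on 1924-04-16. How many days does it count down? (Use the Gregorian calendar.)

7623

Jun 3, 1903 → Jun 3, 1904: 366 days (Feb 29, 1904 is in that span).
Jun 3, 1904 → Jun 3, 1905: 365 days.
Jun 3, 1905 → Jun 3, 1906: 365 days.
Jun 3, 1906 → Jun 3, 1907: 365 days.
Jun 3, 1907 → Jun 3, 1908: 366 days (Feb 29, 1908 is in that span).
Jun 3, 1908 → Jun 3, 1909: 365 days.
Jun 3, 1909 → Jun 3, 1910: 365 days.
Jun 3, 1910 → Jun 3, 1911: 365 days.
Jun 3, 1911 → Jun 3, 1912: 366 days (Feb 29, 1912 is in that span).
Jun 3, 1912 → Jun 3, 1913: 365 days.
Jun 3, 1913 → Jun 3, 1914: 365 days.
Jun 3, 1914 → Jun 3, 1915: 365 days.
Jun 3, 1915 → Jun 3, 1916: 366 days (Feb 29, 1916 is in that span).
Jun 3, 1916 → Jun 3, 1917: 365 days.
Jun 3, 1917 → Jun 3, 1918: 365 days.
Jun 3, 1918 → Jun 3, 1919: 365 days.
Jun 3, 1919 → Jun 3, 1920: 366 days (Feb 29, 1920 is in that span).
Jun 3, 1920 → Jun 3, 1921: 365 days.
Jun 3, 1921 → Jun 3, 1922: 365 days.
Jun 3, 1922 → Jun 3, 1923: 365 days.
Jun 3, 1923 → Jul 3, 1923: 30 days (June has 30).
Jul 3, 1923 → Aug 3, 1923: 31 days (July has 31).
Aug 3, 1923 → Sep 3, 1923: 31 days (August has 31).
Sep 3, 1923 → Oct 3, 1923: 30 days (September has 30).
Oct 3, 1923 → Nov 3, 1923: 31 days (October has 31).
Nov 3, 1923 → Dec 3, 1923: 30 days (November has 30).
Dec 3, 1923 → Jan 3, 1924: 31 days (December has 31).
Jan 3, 1924 → Feb 3, 1924: 31 days (January has 31).
Feb 3, 1924 → Mar 3, 1924: 29 days (February has 29).
Mar 3, 1924 → Apr 3, 1924: 31 days (March has 31).
Apr 3, 1924 → Apr 16, 1924: 13 days.
Total: 7623 days.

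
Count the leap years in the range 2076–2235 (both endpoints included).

38

Multiples of 4 in [2076,2235]: 40.
Of those, multiples of 100: 2 (not leap unless ÷400).
Multiples of 400: 0.
Leap years = 40 − 2 + 0 = 38.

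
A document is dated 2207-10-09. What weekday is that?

Friday

Doomsday rule: the anchor day for the 2200s is Friday. For year 07: 7÷12 = 0 r 7, and 7÷4 = 1, so 0+7+1 = 8.
Friday + 8 ≡ Saturday — that's 2207's doomsday.
In October the doomsday date is Oct 10.
Oct 9 is 1 day before Oct 10; 1 mod 7 = 1, so Saturday − 1 = Friday.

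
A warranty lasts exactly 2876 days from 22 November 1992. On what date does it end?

+365 (one year) → Nov 22, 1993 (2511 left).
+365 (one year) → Nov 22, 1994 (2146 left).
+365 (one year) → Nov 22, 1995 (1781 left).
+366 (one year; includes Feb 29, 1996) → Nov 22, 1996 (1415 left).
+365 (one year) → Nov 22, 1997 (1050 left).
+365 (one year) → Nov 22, 1998 (685 left).
+365 (one year) → Nov 22, 1999 (320 left).
Nov has 30 days: +9 → Dec 1, 1999 (311 left).
Dec has 31 days: +31 → Jan 1, 2000 (280 left).
Jan has 31 days: +31 → Feb 1, 2000 (249 left).
Feb has 29 days: +29 → Mar 1, 2000 (220 left).
Mar has 31 days: +31 → Apr 1, 2000 (189 left).
Apr has 30 days: +30 → May 1, 2000 (159 left).
May has 31 days: +31 → Jun 1, 2000 (128 left).
Jun has 30 days: +30 → Jul 1, 2000 (98 left).
Jul has 31 days: +31 → Aug 1, 2000 (67 left).
Aug has 31 days: +31 → Sep 1, 2000 (36 left).
Sep has 30 days: +30 → Oct 1, 2000 (6 left).
+6 → Oct 7, 2000.

October 7, 2000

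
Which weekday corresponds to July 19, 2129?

Tuesday

Doomsday rule: the anchor day for the 2100s is Sunday. For year 29: 29÷12 = 2 r 5, and 5÷4 = 1, so 2+5+1 = 8.
Sunday + 8 ≡ Monday — that's 2129's doomsday.
In July the doomsday date is Jul 11.
Jul 19 is 8 days after Jul 11; 8 mod 7 = 1, so Monday + 1 = Tuesday.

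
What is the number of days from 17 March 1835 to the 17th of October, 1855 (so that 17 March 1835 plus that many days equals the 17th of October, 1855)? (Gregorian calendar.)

7519

Mar 17, 1835 → Mar 17, 1836: 366 days (Feb 29, 1836 is in that span).
Mar 17, 1836 → Mar 17, 1837: 365 days.
Mar 17, 1837 → Mar 17, 1838: 365 days.
Mar 17, 1838 → Mar 17, 1839: 365 days.
Mar 17, 1839 → Mar 17, 1840: 366 days (Feb 29, 1840 is in that span).
Mar 17, 1840 → Mar 17, 1841: 365 days.
Mar 17, 1841 → Mar 17, 1842: 365 days.
Mar 17, 1842 → Mar 17, 1843: 365 days.
Mar 17, 1843 → Mar 17, 1844: 366 days (Feb 29, 1844 is in that span).
Mar 17, 1844 → Mar 17, 1845: 365 days.
Mar 17, 1845 → Mar 17, 1846: 365 days.
Mar 17, 1846 → Mar 17, 1847: 365 days.
Mar 17, 1847 → Mar 17, 1848: 366 days (Feb 29, 1848 is in that span).
Mar 17, 1848 → Mar 17, 1849: 365 days.
Mar 17, 1849 → Mar 17, 1850: 365 days.
Mar 17, 1850 → Mar 17, 1851: 365 days.
Mar 17, 1851 → Mar 17, 1852: 366 days (Feb 29, 1852 is in that span).
Mar 17, 1852 → Mar 17, 1853: 365 days.
Mar 17, 1853 → Mar 17, 1854: 365 days.
Mar 17, 1854 → Mar 17, 1855: 365 days.
Mar 17, 1855 → Apr 17, 1855: 31 days (March has 31).
Apr 17, 1855 → May 17, 1855: 30 days (April has 30).
May 17, 1855 → Jun 17, 1855: 31 days (May has 31).
Jun 17, 1855 → Jul 17, 1855: 30 days (June has 30).
Jul 17, 1855 → Aug 17, 1855: 31 days (July has 31).
Aug 17, 1855 → Sep 17, 1855: 31 days (August has 31).
Sep 17, 1855 → Oct 17, 1855: 30 days.
Total: 7519 days.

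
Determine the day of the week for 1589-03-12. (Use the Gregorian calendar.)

Doomsday rule: the anchor day for the 1500s is Wednesday. For year 89: 89÷12 = 7 r 5, and 5÷4 = 1, so 7+5+1 = 13.
Wednesday + 13 ≡ Tuesday — that's 1589's doomsday.
In March the doomsday date is Mar 14.
Mar 12 is 2 days before Mar 14; 2 mod 7 = 2, so Tuesday − 2 = Sunday.

Sunday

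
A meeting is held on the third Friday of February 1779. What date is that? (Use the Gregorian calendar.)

February 19, 1779

February 1, 1779 is a Monday.
The first Friday is therefore February 5 (4 days later).
The third Friday is 5 + 2×7 = February 19.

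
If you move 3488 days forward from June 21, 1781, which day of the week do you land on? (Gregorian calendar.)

Saturday

Jun 21, 1781 is a Thursday.
3488 mod 7 = 2, so 3488 days after a Thursday is Thursday + 2 = Saturday.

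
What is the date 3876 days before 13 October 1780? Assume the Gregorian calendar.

−366 (one year; includes Feb 29, 1780) → Oct 13, 1779 (3510 left).
−365 (one year) → Oct 13, 1778 (3145 left).
−365 (one year) → Oct 13, 1777 (2780 left).
−365 (one year) → Oct 13, 1776 (2415 left).
−366 (one year; includes Feb 29, 1776) → Oct 13, 1775 (2049 left).
−365 (one year) → Oct 13, 1774 (1684 left).
−365 (one year) → Oct 13, 1773 (1319 left).
−365 (one year) → Oct 13, 1772 (954 left).
−366 (one year; includes Feb 29, 1772) → Oct 13, 1771 (588 left).
−365 (one year) → Oct 13, 1770 (223 left).
−13 → Sep 30, 1770 (end of Sep, 30 days; 210 left).
−30 → Aug 31, 1770 (end of Aug, 31 days; 180 left).
−31 → Jul 31, 1770 (end of Jul, 31 days; 149 left).
−31 → Jun 30, 1770 (end of Jun, 30 days; 118 left).
−30 → May 31, 1770 (end of May, 31 days; 88 left).
−31 → Apr 30, 1770 (end of Apr, 30 days; 57 left).
−30 → Mar 31, 1770 (end of Mar, 31 days; 27 left).
−27 → Mar 4, 1770.

March 4, 1770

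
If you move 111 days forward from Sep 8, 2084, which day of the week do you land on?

First find the weekday of Sep 8, 2084. Doomsday rule: the anchor day for the 2000s is Tuesday. For year 84: 84÷12 = 7 r 0, and 0÷4 = 0, so 7+0+0 = 7.
Tuesday + 7 ≡ Tuesday — that's 2084's doomsday.
In September the doomsday date is Sep 5.
Sep 8 is 3 days after Sep 5; 3 mod 7 = 3, so Tuesday + 3 = Friday.
111 mod 7 = 6, so 111 days after a Friday is Friday + 6 = Thursday.

Thursday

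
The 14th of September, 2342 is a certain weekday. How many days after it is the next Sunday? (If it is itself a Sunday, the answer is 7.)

6

Sep 14, 2342 is a Monday.
From Monday to the next Sunday is 6 days.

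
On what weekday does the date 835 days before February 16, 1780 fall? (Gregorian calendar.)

Monday

First find the weekday of Feb 16, 1780. Doomsday rule: the anchor day for the 1700s is Sunday. For year 80: 80÷12 = 6 r 8, and 8÷4 = 2, so 6+8+2 = 16.
Sunday + 16 ≡ Tuesday — that's 1780's doomsday.
In February the doomsday date is Feb 29 (1780 is a leap year (divisible by 4)).
Feb 16 is 13 days before Feb 29; 13 mod 7 = 6, so Tuesday − 6 = Wednesday.
835 mod 7 = 2, so 835 days before a Wednesday is Wednesday − 2 = Monday.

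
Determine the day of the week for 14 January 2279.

Doomsday rule: the anchor day for the 2200s is Friday. For year 79: 79÷12 = 6 r 7, and 7÷4 = 1, so 6+7+1 = 14.
Friday + 14 ≡ Friday — that's 2279's doomsday.
In January the doomsday date is Jan 3 (2279 is not a leap year).
Jan 14 is 11 days after Jan 3; 11 mod 7 = 4, so Friday + 4 = Tuesday.

Tuesday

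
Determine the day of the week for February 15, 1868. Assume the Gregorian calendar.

Doomsday rule: the anchor day for the 1800s is Friday. For year 68: 68÷12 = 5 r 8, and 8÷4 = 2, so 5+8+2 = 15.
Friday + 15 ≡ Saturday — that's 1868's doomsday.
In February the doomsday date is Feb 29 (1868 is a leap year (divisible by 4)).
Feb 15 is 14 days before Feb 29; 14 mod 7 = 0, so Saturday − 0 = Saturday.

Saturday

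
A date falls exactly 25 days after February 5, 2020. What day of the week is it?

Feb 5, 2020 is a Wednesday.
25 mod 7 = 4, so 25 days after a Wednesday is Wednesday + 4 = Sunday.

Sunday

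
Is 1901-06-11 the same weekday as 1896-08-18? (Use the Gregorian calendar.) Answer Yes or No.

Yes

From Aug 18, 1896 to Jun 11, 1901 is 1757 days.
1757 mod 7 = 0, so they are the same weekday.
(Aug 18, 1896 is a Tuesday; Jun 11, 1901 is a Tuesday.)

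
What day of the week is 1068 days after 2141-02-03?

Tuesday

First find the weekday of Feb 3, 2141. Doomsday rule: the anchor day for the 2100s is Sunday. For year 41: 41÷12 = 3 r 5, and 5÷4 = 1, so 3+5+1 = 9.
Sunday + 9 ≡ Tuesday — that's 2141's doomsday.
In February the doomsday date is Feb 28 (2141 is not a leap year).
Feb 3 is 25 days before Feb 28; 25 mod 7 = 4, so Tuesday − 4 = Friday.
1068 mod 7 = 4, so 1068 days after a Friday is Friday + 4 = Tuesday.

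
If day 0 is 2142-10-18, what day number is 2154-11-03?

Oct 18, 2142 → Oct 18, 2143: 365 days.
Oct 18, 2143 → Oct 18, 2144: 366 days (Feb 29, 2144 is in that span).
Oct 18, 2144 → Oct 18, 2145: 365 days.
Oct 18, 2145 → Oct 18, 2146: 365 days.
Oct 18, 2146 → Oct 18, 2147: 365 days.
Oct 18, 2147 → Oct 18, 2148: 366 days (Feb 29, 2148 is in that span).
Oct 18, 2148 → Oct 18, 2149: 365 days.
Oct 18, 2149 → Oct 18, 2150: 365 days.
Oct 18, 2150 → Oct 18, 2151: 365 days.
Oct 18, 2151 → Oct 18, 2152: 366 days (Feb 29, 2152 is in that span).
Oct 18, 2152 → Oct 18, 2153: 365 days.
Oct 18, 2153 → Nov 18, 2153: 31 days (October has 31).
Nov 18, 2153 → Dec 18, 2153: 30 days (November has 30).
Dec 18, 2153 → Jan 18, 2154: 31 days (December has 31).
Jan 18, 2154 → Feb 18, 2154: 31 days (January has 31).
Feb 18, 2154 → Mar 18, 2154: 28 days (February has 28).
Mar 18, 2154 → Apr 18, 2154: 31 days (March has 31).
Apr 18, 2154 → May 18, 2154: 30 days (April has 30).
May 18, 2154 → Jun 18, 2154: 31 days (May has 31).
Jun 18, 2154 → Jul 18, 2154: 30 days (June has 30).
Jul 18, 2154 → Aug 18, 2154: 31 days (July has 31).
Aug 18, 2154 → Sep 18, 2154: 31 days (August has 31).
Sep 18, 2154 → Oct 18, 2154: 30 days (September has 30).
Oct 18, 2154 → Nov 3, 2154: 16 days.
Total: 4399 days.

4399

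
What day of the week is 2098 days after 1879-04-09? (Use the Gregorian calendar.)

Monday

Apr 9, 1879 is a Wednesday.
2098 mod 7 = 5, so 2098 days after a Wednesday is Wednesday + 5 = Monday.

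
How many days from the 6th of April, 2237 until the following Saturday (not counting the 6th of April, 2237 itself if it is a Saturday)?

Apr 6, 2237 is a Thursday.
From Thursday to the next Saturday is 2 days.

2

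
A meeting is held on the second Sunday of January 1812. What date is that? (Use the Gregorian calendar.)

January 1, 1812 is a Wednesday.
The first Sunday is therefore January 5 (4 days later).
The second Sunday is 5 + 1×7 = January 12.

January 12, 1812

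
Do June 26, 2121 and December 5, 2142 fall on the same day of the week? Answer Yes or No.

From Jun 26, 2121 to Dec 5, 2142 is 7832 days.
7832 mod 7 = 6, so they are different weekdays.
(Jun 26, 2121 is a Thursday; Dec 5, 2142 is a Wednesday.)

No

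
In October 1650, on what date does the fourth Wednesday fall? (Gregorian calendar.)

October 26, 1650

October 1, 1650 is a Saturday.
The first Wednesday is therefore October 5 (4 days later).
The fourth Wednesday is 5 + 3×7 = October 26.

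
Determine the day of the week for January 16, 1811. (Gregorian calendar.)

Wednesday

Doomsday rule: the anchor day for the 1800s is Friday. For year 11: 11÷12 = 0 r 11, and 11÷4 = 2, so 0+11+2 = 13.
Friday + 13 ≡ Thursday — that's 1811's doomsday.
In January the doomsday date is Jan 3 (1811 is not a leap year).
Jan 16 is 13 days after Jan 3; 13 mod 7 = 6, so Thursday + 6 = Wednesday.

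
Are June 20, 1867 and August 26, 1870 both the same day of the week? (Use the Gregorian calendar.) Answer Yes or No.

From Jun 20, 1867 to Aug 26, 1870 is 1163 days.
1163 mod 7 = 1, so they are different weekdays.
(Jun 20, 1867 is a Thursday; Aug 26, 1870 is a Friday.)

No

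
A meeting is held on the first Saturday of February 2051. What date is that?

February 4, 2051

February 1, 2051 is a Wednesday.
The first Saturday is therefore February 4 (3 days later).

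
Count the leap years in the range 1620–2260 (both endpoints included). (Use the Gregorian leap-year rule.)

156

Multiples of 4 in [1620,2260]: 161.
Of those, multiples of 100: 6 (not leap unless ÷400).
Multiples of 400: 1.
Leap years = 161 − 6 + 1 = 156.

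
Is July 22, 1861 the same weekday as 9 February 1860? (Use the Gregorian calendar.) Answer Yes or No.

No

From Feb 9, 1860 to Jul 22, 1861 is 529 days.
529 mod 7 = 4, so they are different weekdays.
(Feb 9, 1860 is a Thursday; Jul 22, 1861 is a Monday.)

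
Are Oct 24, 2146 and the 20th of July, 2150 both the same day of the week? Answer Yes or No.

From Oct 24, 2146 to Jul 20, 2150 is 1365 days.
1365 mod 7 = 0, so they are the same weekday.
(Oct 24, 2146 is a Monday; Jul 20, 2150 is a Monday.)

Yes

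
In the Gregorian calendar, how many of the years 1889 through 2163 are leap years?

Multiples of 4 in [1889,2163]: 68.
Of those, multiples of 100: 3 (not leap unless ÷400).
Multiples of 400: 1.
Leap years = 68 − 3 + 1 = 66.

66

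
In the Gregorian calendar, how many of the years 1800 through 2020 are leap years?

Multiples of 4 in [1800,2020]: 56.
Of those, multiples of 100: 3 (not leap unless ÷400).
Multiples of 400: 1.
Leap years = 56 − 3 + 1 = 54.

54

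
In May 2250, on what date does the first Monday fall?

May 6, 2250

May 1, 2250 is a Wednesday.
The first Monday is therefore May 6 (5 days later).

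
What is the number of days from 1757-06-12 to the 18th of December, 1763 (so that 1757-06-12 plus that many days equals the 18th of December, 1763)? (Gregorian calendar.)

Jun 12, 1757 → Jun 12, 1758: 365 days.
Jun 12, 1758 → Jun 12, 1759: 365 days.
Jun 12, 1759 → Jun 12, 1760: 366 days (Feb 29, 1760 is in that span).
Jun 12, 1760 → Jun 12, 1761: 365 days.
Jun 12, 1761 → Jun 12, 1762: 365 days.
Jun 12, 1762 → Jun 12, 1763: 365 days.
Jun 12, 1763 → Jul 12, 1763: 30 days (June has 30).
Jul 12, 1763 → Aug 12, 1763: 31 days (July has 31).
Aug 12, 1763 → Sep 12, 1763: 31 days (August has 31).
Sep 12, 1763 → Oct 12, 1763: 30 days (September has 30).
Oct 12, 1763 → Nov 12, 1763: 31 days (October has 31).
Nov 12, 1763 → Dec 12, 1763: 30 days (November has 30).
Dec 12, 1763 → Dec 18, 1763: 6 days.
Total: 2380 days.

2380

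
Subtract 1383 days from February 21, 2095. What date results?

−365 (one year) → Feb 21, 2094 (1018 left).
−365 (one year) → Feb 21, 2093 (653 left).
−366 (one year; includes Feb 29, 2092) → Feb 21, 2092 (287 left).
−21 → Jan 31, 2092 (end of Jan, 31 days; 266 left).
−31 → Dec 31, 2091 (end of Dec, 31 days; 235 left).
−31 → Nov 30, 2091 (end of Nov, 30 days; 204 left).
−30 → Oct 31, 2091 (end of Oct, 31 days; 174 left).
−31 → Sep 30, 2091 (end of Sep, 30 days; 143 left).
−30 → Aug 31, 2091 (end of Aug, 31 days; 113 left).
−31 → Jul 31, 2091 (end of Jul, 31 days; 82 left).
−31 → Jun 30, 2091 (end of Jun, 30 days; 51 left).
−30 → May 31, 2091 (end of May, 31 days; 21 left).
−21 → May 10, 2091.

May 10, 2091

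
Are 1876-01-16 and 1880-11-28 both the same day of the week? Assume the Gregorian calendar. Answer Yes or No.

From Jan 16, 1876 to Nov 28, 1880 is 1778 days.
1778 mod 7 = 0, so they are the same weekday.
(Jan 16, 1876 is a Sunday; Nov 28, 1880 is a Sunday.)

Yes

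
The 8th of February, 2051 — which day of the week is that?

January 1, 2051 is a Sunday.
Jan 1, 2051 → Feb 1, 2051: 31 days (January has 31).
Feb 1, 2051 → Feb 8, 2051: 7 days.
Total: 38 days.
38 mod 7 = 3, so Sunday + 3 = Wednesday.

Wednesday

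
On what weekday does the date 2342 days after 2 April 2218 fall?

Apr 2, 2218 is a Thursday.
2342 mod 7 = 4, so 2342 days after a Thursday is Thursday + 4 = Monday.

Monday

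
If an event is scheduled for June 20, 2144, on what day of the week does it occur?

January 1, 2144 is a Wednesday.
Jan 1, 2144 → Feb 1, 2144: 31 days (January has 31).
Feb 1, 2144 → Mar 1, 2144: 29 days (February has 29).
Mar 1, 2144 → Apr 1, 2144: 31 days (March has 31).
Apr 1, 2144 → May 1, 2144: 30 days (April has 30).
May 1, 2144 → Jun 1, 2144: 31 days (May has 31).
Jun 1, 2144 → Jun 20, 2144: 19 days.
Total: 171 days.
171 mod 7 = 3, so Wednesday + 3 = Saturday.

Saturday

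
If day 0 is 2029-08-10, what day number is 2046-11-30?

6321

Aug 10, 2029 → Aug 10, 2030: 365 days.
Aug 10, 2030 → Aug 10, 2031: 365 days.
Aug 10, 2031 → Aug 10, 2032: 366 days (Feb 29, 2032 is in that span).
Aug 10, 2032 → Aug 10, 2033: 365 days.
Aug 10, 2033 → Aug 10, 2034: 365 days.
Aug 10, 2034 → Aug 10, 2035: 365 days.
Aug 10, 2035 → Aug 10, 2036: 366 days (Feb 29, 2036 is in that span).
Aug 10, 2036 → Aug 10, 2037: 365 days.
Aug 10, 2037 → Aug 10, 2038: 365 days.
Aug 10, 2038 → Aug 10, 2039: 365 days.
Aug 10, 2039 → Aug 10, 2040: 366 days (Feb 29, 2040 is in that span).
Aug 10, 2040 → Aug 10, 2041: 365 days.
Aug 10, 2041 → Aug 10, 2042: 365 days.
Aug 10, 2042 → Aug 10, 2043: 365 days.
Aug 10, 2043 → Aug 10, 2044: 366 days (Feb 29, 2044 is in that span).
Aug 10, 2044 → Aug 10, 2045: 365 days.
Aug 10, 2045 → Aug 10, 2046: 365 days.
Aug 10, 2046 → Sep 10, 2046: 31 days (August has 31).
Sep 10, 2046 → Oct 10, 2046: 30 days (September has 30).
Oct 10, 2046 → Nov 10, 2046: 31 days (October has 31).
Nov 10, 2046 → Nov 30, 2046: 20 days.
Total: 6321 days.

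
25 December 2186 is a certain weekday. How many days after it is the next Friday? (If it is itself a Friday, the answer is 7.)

4

Dec 25, 2186 is a Monday.
From Monday to the next Friday is 4 days.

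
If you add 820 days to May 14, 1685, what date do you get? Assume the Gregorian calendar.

August 12, 1687

+365 (one year) → May 14, 1686 (455 left).
+365 (one year) → May 14, 1687 (90 left).
May has 31 days: +18 → Jun 1, 1687 (72 left).
Jun has 30 days: +30 → Jul 1, 1687 (42 left).
Jul has 31 days: +31 → Aug 1, 1687 (11 left).
+11 → Aug 12, 1687.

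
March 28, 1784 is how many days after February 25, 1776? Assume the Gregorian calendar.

2954

Feb 25, 1776 → Feb 25, 1777: 366 days (Feb 29, 1776 is in that span).
Feb 25, 1777 → Feb 25, 1778: 365 days.
Feb 25, 1778 → Feb 25, 1779: 365 days.
Feb 25, 1779 → Feb 25, 1780: 365 days.
Feb 25, 1780 → Feb 25, 1781: 366 days (Feb 29, 1780 is in that span).
Feb 25, 1781 → Feb 25, 1782: 365 days.
Feb 25, 1782 → Feb 25, 1783: 365 days.
Feb 25, 1783 → Mar 25, 1783: 28 days (February has 28).
Mar 25, 1783 → Apr 25, 1783: 31 days (March has 31).
Apr 25, 1783 → May 25, 1783: 30 days (April has 30).
May 25, 1783 → Jun 25, 1783: 31 days (May has 31).
Jun 25, 1783 → Jul 25, 1783: 30 days (June has 30).
Jul 25, 1783 → Aug 25, 1783: 31 days (July has 31).
Aug 25, 1783 → Sep 25, 1783: 31 days (August has 31).
Sep 25, 1783 → Oct 25, 1783: 30 days (September has 30).
Oct 25, 1783 → Nov 25, 1783: 31 days (October has 31).
Nov 25, 1783 → Dec 25, 1783: 30 days (November has 30).
Dec 25, 1783 → Jan 25, 1784: 31 days (December has 31).
Jan 25, 1784 → Feb 25, 1784: 31 days (January has 31).
Feb 25, 1784 → Mar 25, 1784: 29 days (February has 29).
Mar 25, 1784 → Mar 28, 1784: 3 days.
Total: 2954 days.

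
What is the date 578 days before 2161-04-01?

−365 (one year) → Apr 1, 2160 (213 left).
−1 → Mar 31, 2160 (end of Mar, 31 days; 212 left).
−31 → Feb 29, 2160 (end of Feb, 29 days; 181 left).
−29 → Jan 31, 2160 (end of Jan, 31 days; 152 left).
−31 → Dec 31, 2159 (end of Dec, 31 days; 121 left).
−31 → Nov 30, 2159 (end of Nov, 30 days; 90 left).
−30 → Oct 31, 2159 (end of Oct, 31 days; 60 left).
−31 → Sep 30, 2159 (end of Sep, 30 days; 29 left).
−29 → Sep 1, 2159.

September 1, 2159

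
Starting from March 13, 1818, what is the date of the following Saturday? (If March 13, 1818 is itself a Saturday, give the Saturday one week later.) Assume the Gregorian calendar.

Mar 13, 1818 is a Friday.
From Friday to the next Saturday is 1 day.
Mar 13, 1818 + 1 = Mar 14, 1818.

March 14, 1818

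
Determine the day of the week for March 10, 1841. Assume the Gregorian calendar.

Wednesday

Doomsday rule: the anchor day for the 1800s is Friday. For year 41: 41÷12 = 3 r 5, and 5÷4 = 1, so 3+5+1 = 9.
Friday + 9 ≡ Sunday — that's 1841's doomsday.
In March the doomsday date is Mar 14.
Mar 10 is 4 days before Mar 14; 4 mod 7 = 4, so Sunday − 4 = Wednesday.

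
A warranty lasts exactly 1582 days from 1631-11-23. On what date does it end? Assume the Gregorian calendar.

+366 (one year; includes Feb 29, 1632) → Nov 23, 1632 (1216 left).
+365 (one year) → Nov 23, 1633 (851 left).
+365 (one year) → Nov 23, 1634 (486 left).
+365 (one year) → Nov 23, 1635 (121 left).
Nov has 30 days: +8 → Dec 1, 1635 (113 left).
Dec has 31 days: +31 → Jan 1, 1636 (82 left).
Jan has 31 days: +31 → Feb 1, 1636 (51 left).
Feb has 29 days: +29 → Mar 1, 1636 (22 left).
+22 → Mar 23, 1636.

March 23, 1636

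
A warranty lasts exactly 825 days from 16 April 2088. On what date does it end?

+365 (one year) → Apr 16, 2089 (460 left).
+365 (one year) → Apr 16, 2090 (95 left).
Apr has 30 days: +15 → May 1, 2090 (80 left).
May has 31 days: +31 → Jun 1, 2090 (49 left).
Jun has 30 days: +30 → Jul 1, 2090 (19 left).
+19 → Jul 20, 2090.

July 20, 2090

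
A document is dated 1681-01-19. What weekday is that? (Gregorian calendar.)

Sunday

Doomsday rule: the anchor day for the 1600s is Tuesday. For year 81: 81÷12 = 6 r 9, and 9÷4 = 2, so 6+9+2 = 17.
Tuesday + 17 ≡ Friday — that's 1681's doomsday.
In January the doomsday date is Jan 3 (1681 is not a leap year).
Jan 19 is 16 days after Jan 3; 16 mod 7 = 2, so Friday + 2 = Sunday.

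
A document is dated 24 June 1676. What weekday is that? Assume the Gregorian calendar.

Wednesday

Doomsday rule: the anchor day for the 1600s is Tuesday. For year 76: 76÷12 = 6 r 4, and 4÷4 = 1, so 6+4+1 = 11.
Tuesday + 11 ≡ Saturday — that's 1676's doomsday.
In June the doomsday date is Jun 6.
Jun 24 is 18 days after Jun 6; 18 mod 7 = 4, so Saturday + 4 = Wednesday.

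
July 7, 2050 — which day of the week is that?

Thursday

January 1, 2050 is a Saturday.
Jan 1, 2050 → Feb 1, 2050: 31 days (January has 31).
Feb 1, 2050 → Mar 1, 2050: 28 days (February has 28).
Mar 1, 2050 → Apr 1, 2050: 31 days (March has 31).
Apr 1, 2050 → May 1, 2050: 30 days (April has 30).
May 1, 2050 → Jun 1, 2050: 31 days (May has 31).
Jun 1, 2050 → Jul 1, 2050: 30 days (June has 30).
Jul 1, 2050 → Jul 7, 2050: 6 days.
Total: 187 days.
187 mod 7 = 5, so Saturday + 5 = Thursday.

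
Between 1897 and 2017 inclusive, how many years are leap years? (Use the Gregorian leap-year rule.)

29

Multiples of 4 in [1897,2017]: 30.
Of those, multiples of 100: 2 (not leap unless ÷400).
Multiples of 400: 1.
Leap years = 30 − 2 + 1 = 29.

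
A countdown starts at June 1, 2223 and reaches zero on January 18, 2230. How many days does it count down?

Jun 1, 2223 → Jun 1, 2224: 366 days (Feb 29, 2224 is in that span).
Jun 1, 2224 → Jun 1, 2225: 365 days.
Jun 1, 2225 → Jun 1, 2226: 365 days.
Jun 1, 2226 → Jun 1, 2227: 365 days.
Jun 1, 2227 → Jun 1, 2228: 366 days (Feb 29, 2228 is in that span).
Jun 1, 2228 → Jun 1, 2229: 365 days.
Jun 1, 2229 → Jul 1, 2229: 30 days (June has 30).
Jul 1, 2229 → Aug 1, 2229: 31 days (July has 31).
Aug 1, 2229 → Sep 1, 2229: 31 days (August has 31).
Sep 1, 2229 → Oct 1, 2229: 30 days (September has 30).
Oct 1, 2229 → Nov 1, 2229: 31 days (October has 31).
Nov 1, 2229 → Dec 1, 2229: 30 days (November has 30).
Dec 1, 2229 → Jan 1, 2230: 31 days (December has 31).
Jan 1, 2230 → Jan 18, 2230: 17 days.
Total: 2423 days.

2423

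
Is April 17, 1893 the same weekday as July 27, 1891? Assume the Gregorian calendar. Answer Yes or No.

Yes

From Jul 27, 1891 to Apr 17, 1893 is 630 days.
630 mod 7 = 0, so they are the same weekday.
(Jul 27, 1891 is a Monday; Apr 17, 1893 is a Monday.)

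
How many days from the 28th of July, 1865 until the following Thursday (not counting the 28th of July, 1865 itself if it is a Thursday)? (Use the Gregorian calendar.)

6

Jul 28, 1865 is a Friday.
From Friday to the next Thursday is 6 days.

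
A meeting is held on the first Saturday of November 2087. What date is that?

November 1, 2087

November 1, 2087 is a Saturday.
The first Saturday is therefore November 1 (same day).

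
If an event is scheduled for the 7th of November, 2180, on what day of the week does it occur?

Doomsday rule: the anchor day for the 2100s is Sunday. For year 80: 80÷12 = 6 r 8, and 8÷4 = 2, so 6+8+2 = 16.
Sunday + 16 ≡ Tuesday — that's 2180's doomsday.
In November the doomsday date is Nov 7.
Nov 7 is the doomsday itself: Tuesday.

Tuesday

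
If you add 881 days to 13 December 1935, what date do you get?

+366 (one year; includes Feb 29, 1936) → Dec 13, 1936 (515 left).
+365 (one year) → Dec 13, 1937 (150 left).
Dec has 31 days: +19 → Jan 1, 1938 (131 left).
Jan has 31 days: +31 → Feb 1, 1938 (100 left).
Feb has 28 days: +28 → Mar 1, 1938 (72 left).
Mar has 31 days: +31 → Apr 1, 1938 (41 left).
Apr has 30 days: +30 → May 1, 1938 (11 left).
+11 → May 12, 1938.

May 12, 1938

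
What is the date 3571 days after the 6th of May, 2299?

February 14, 2309

+365 (one year) → May 6, 2300 (3206 left).
+365 (one year) → May 6, 2301 (2841 left).
+365 (one year) → May 6, 2302 (2476 left).
+365 (one year) → May 6, 2303 (2111 left).
+366 (one year; includes Feb 29, 2304) → May 6, 2304 (1745 left).
+365 (one year) → May 6, 2305 (1380 left).
+365 (one year) → May 6, 2306 (1015 left).
+365 (one year) → May 6, 2307 (650 left).
+366 (one year; includes Feb 29, 2308) → May 6, 2308 (284 left).
May has 31 days: +26 → Jun 1, 2308 (258 left).
Jun has 30 days: +30 → Jul 1, 2308 (228 left).
Jul has 31 days: +31 → Aug 1, 2308 (197 left).
Aug has 31 days: +31 → Sep 1, 2308 (166 left).
Sep has 30 days: +30 → Oct 1, 2308 (136 left).
Oct has 31 days: +31 → Nov 1, 2308 (105 left).
Nov has 30 days: +30 → Dec 1, 2308 (75 left).
Dec has 31 days: +31 → Jan 1, 2309 (44 left).
Jan has 31 days: +31 → Feb 1, 2309 (13 left).
+13 → Feb 14, 2309.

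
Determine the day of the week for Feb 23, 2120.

Friday

Doomsday rule: the anchor day for the 2100s is Sunday. For year 20: 20÷12 = 1 r 8, and 8÷4 = 2, so 1+8+2 = 11.
Sunday + 11 ≡ Thursday — that's 2120's doomsday.
In February the doomsday date is Feb 29 (2120 is a leap year (divisible by 4)).
Feb 23 is 6 days before Feb 29; 6 mod 7 = 6, so Thursday − 6 = Friday.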